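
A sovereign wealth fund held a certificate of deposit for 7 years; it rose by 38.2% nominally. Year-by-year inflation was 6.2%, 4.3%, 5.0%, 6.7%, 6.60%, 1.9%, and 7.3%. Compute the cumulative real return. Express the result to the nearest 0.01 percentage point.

-4.45%

Cumulative inflation factor: 1.062 × 1.043 × 1.050 × 1.067 × 1.0660 × 1.019 × 1.073 ≈ 1.44642.
Nominal growth factor: 1.38200. Real growth factor = 1.38200 / 1.44642 ≈ 0.95546.
Total real return ≈ -4.4536%.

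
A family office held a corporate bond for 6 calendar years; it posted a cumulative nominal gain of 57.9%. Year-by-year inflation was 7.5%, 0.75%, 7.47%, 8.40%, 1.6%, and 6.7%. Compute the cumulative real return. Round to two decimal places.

Cumulative inflation factor: 1.075 × 1.0075 × 1.0747 × 1.0840 × 1.016 × 1.067 ≈ 1.36782.
Nominal growth factor: 1.57900. Real growth factor = 1.57900 / 1.36782 ≈ 1.15439.
Total real return ≈ 15.4394%.

15.44%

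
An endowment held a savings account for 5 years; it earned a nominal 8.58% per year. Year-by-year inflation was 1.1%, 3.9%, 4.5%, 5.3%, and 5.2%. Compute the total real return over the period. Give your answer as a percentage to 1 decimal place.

24.1%

Cumulative inflation factor: 1.011 × 1.039 × 1.045 × 1.053 × 1.052 ≈ 1.21598.
Nominal growth factor: 1.50921. Real growth factor = 1.50921 / 1.21598 ≈ 1.24114.
Total real return ≈ 24.1144%.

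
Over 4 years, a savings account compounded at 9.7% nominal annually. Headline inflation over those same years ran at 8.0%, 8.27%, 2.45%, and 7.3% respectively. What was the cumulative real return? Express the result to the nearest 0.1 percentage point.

Cumulative inflation factor: 1.080 × 1.0827 × 1.0245 × 1.073 ≈ 1.28542.
Nominal growth factor: 1.44819. Real growth factor = 1.44819 / 1.28542 ≈ 1.12663.
Total real return ≈ 12.6634%.

12.7%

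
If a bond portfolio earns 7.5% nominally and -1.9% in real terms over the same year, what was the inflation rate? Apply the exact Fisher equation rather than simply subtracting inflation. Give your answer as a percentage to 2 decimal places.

From (1+r_nom) = (1+r_real)(1+π), we get 1+π = (1 + 7.5%)/(1 − 1.9%) = 1.075/0.981 ≈ 1.09582.
So π ≈ 9.5821%.

9.58%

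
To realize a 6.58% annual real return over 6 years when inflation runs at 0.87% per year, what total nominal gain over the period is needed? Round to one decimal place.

Required annual nominal rate: (1+6.58%)(1+0.87%) − 1 = 7.507246%.
Cumulative over 6 years: (1 + 0.07507246)^6 − 1 ≈ 0.54393.

54.4%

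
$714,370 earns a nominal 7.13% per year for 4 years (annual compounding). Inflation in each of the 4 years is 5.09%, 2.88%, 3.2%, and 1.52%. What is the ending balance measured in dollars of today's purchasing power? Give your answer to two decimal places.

$830,699.55

Nominal value at maturity: $714,370 × (1 + 7.13%)^4 ≈ $940,952.34.
Price-level factor over 4 years: 1.0509 × 1.0288 × 1.032 × 1.0152 ≈ 1.1327228305.
The maturity value deflated by that factor is the answer in today's purchasing power.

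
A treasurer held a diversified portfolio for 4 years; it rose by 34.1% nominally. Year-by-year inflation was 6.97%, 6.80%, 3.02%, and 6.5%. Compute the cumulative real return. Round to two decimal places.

6.99%

Cumulative inflation factor: 1.0697 × 1.0680 × 1.0302 × 1.065 ≈ 1.25344.
Nominal growth factor: 1.34100. Real growth factor = 1.34100 / 1.25344 ≈ 1.06985.
Total real return ≈ 6.9854%.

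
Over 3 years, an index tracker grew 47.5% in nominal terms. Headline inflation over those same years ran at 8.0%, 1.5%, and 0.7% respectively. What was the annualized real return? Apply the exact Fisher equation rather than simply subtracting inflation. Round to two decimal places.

10.14%

Cumulative inflation factor: 1.080 × 1.015 × 1.007 ≈ 1.10387.
Nominal growth factor: 1.47500. Real growth factor = 1.47500 / 1.10387 ≈ 1.33620.
Annualized: 1.33620^(1/3) − 1 ≈ 0.10143.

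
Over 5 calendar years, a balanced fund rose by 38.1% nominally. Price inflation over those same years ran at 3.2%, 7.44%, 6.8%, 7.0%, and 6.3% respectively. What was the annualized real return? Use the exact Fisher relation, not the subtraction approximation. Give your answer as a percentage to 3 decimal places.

Cumulative inflation factor: 1.032 × 1.0744 × 1.068 × 1.070 × 1.063 ≈ 1.34690.
Nominal growth factor: 1.38100. Real growth factor = 1.38100 / 1.34690 ≈ 1.02532.
Annualized: 1.02532^(1/5) − 1 ≈ 0.00501.

0.501%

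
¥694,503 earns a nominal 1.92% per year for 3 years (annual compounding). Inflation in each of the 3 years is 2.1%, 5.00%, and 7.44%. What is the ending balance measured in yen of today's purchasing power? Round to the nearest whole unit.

¥638,368

Nominal value at maturity: ¥694,503 × (1 + 1.92%)^3 ≈ ¥735,279.
Price-level factor over 3 years: 1.021 × 1.0500 × 1.0744 = 1.15181052.
The maturity value deflated by that factor is the answer in today's purchasing power.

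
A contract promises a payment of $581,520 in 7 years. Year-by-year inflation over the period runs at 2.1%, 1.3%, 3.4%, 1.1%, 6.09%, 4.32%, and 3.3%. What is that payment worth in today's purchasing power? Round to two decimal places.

Price-level factor over 7 years: 1.021 × 1.013 × 1.034 × 1.011 × 1.0609 × 1.0432 × 1.033 ≈ 1.2360875469.
Purchasing power today: $581,520 divided by that factor.

$470,452.11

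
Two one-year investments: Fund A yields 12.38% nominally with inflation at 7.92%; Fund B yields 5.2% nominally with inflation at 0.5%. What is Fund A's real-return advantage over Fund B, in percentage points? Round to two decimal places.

Fund A real return: 1.1238/1.0792 − 1 = 4.133%.
Fund B real return: 1.052/1.005 − 1 = 4.677%.
Difference: 4.133 − 4.677 = -0.544 pp.

-0.54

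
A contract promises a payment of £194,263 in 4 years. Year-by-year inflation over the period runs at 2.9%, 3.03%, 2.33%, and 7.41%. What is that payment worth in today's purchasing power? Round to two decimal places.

£166,710.64

Price-level factor over 4 years: 1.029 × 1.0303 × 1.0233 × 1.0741 ≈ 1.1652705357.
Purchasing power today: £194,263 divided by that factor.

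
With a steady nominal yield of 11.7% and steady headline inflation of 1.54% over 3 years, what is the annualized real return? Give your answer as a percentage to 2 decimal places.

10.01%

With constant rates the annual real return is the same each year: (1+11.7%)/(1+1.54%) − 1 = 0.10006.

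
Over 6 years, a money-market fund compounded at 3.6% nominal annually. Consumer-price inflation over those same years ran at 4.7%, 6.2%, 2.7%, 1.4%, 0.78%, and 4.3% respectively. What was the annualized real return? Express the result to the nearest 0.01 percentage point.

Cumulative inflation factor: 1.047 × 1.062 × 1.027 × 1.014 × 1.0078 × 1.043 ≈ 1.21713.
Nominal growth factor: 1.23640. Real growth factor = 1.23640 / 1.21713 ≈ 1.01583.
Annualized: 1.01583^(1/6) − 1 ≈ 0.00262.

0.26%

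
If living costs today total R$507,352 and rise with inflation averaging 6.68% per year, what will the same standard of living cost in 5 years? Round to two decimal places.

R$701,010.32

Cumulative price-level factor: (1+6.68%)^5 ≈ 1.3817040643.
Multiplying R$507,352 by the price-level factor gives the future nominal sum.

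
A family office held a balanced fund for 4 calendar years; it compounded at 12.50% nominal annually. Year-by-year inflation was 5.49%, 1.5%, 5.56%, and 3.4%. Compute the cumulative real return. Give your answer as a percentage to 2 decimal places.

37.06%

Cumulative inflation factor: 1.0549 × 1.015 × 1.0556 × 1.034 ≈ 1.16868.
Nominal growth factor: 1.60181. Real growth factor = 1.60181 / 1.16868 ≈ 1.37061.
Total real return ≈ 37.0607%.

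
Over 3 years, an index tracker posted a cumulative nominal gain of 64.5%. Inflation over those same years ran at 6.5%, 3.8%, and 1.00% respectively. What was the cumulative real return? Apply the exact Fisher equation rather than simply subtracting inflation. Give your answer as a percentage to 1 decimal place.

Cumulative inflation factor: 1.065 × 1.038 × 1.0100 ≈ 1.11652.
Nominal growth factor: 1.64500. Real growth factor = 1.64500 / 1.11652 ≈ 1.47332.
Total real return ≈ 47.3322%.

47.3%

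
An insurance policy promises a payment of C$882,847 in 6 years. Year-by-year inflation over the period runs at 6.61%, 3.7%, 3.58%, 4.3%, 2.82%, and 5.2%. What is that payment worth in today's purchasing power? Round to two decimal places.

Price-level factor over 6 years: 1.0661 × 1.037 × 1.0358 × 1.043 × 1.0282 × 1.052 ≈ 1.2919040336.
Purchasing power today: C$882,847 divided by that factor.

C$683,368.87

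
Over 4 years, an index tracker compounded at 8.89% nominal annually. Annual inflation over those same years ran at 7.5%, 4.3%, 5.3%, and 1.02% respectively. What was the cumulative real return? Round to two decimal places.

17.88%

Cumulative inflation factor: 1.075 × 1.043 × 1.053 × 1.0102 ≈ 1.19269.
Nominal growth factor: 1.40589. Real growth factor = 1.40589 / 1.19269 ≈ 1.17875.
Total real return ≈ 17.8755%.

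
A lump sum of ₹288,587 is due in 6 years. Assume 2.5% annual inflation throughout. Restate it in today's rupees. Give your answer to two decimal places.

₹248,847.67

Price-level factor over 6 years: (1 + 2.5%)^6 ≈ 1.1596934182.
Purchasing power today: ₹288,587 divided by that factor.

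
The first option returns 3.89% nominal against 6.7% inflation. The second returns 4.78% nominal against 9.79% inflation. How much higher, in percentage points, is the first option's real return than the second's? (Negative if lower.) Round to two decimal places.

The first option real return: 1.0389/1.067 − 1 = -2.634%.
The second real return: 1.0478/1.0979 − 1 = -4.563%.
Difference: -2.634 − (-4.563) = 1.929 pp.

1.93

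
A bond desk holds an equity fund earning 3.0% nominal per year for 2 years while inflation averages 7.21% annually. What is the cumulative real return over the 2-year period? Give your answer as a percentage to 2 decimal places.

The annual real rate is (1+3.0%)/(1+7.21%) − 1 = -3.9269%.
Compounded over 2 years: (1 + -0.039269)^2 − 1 ≈ -0.07700.

-7.70%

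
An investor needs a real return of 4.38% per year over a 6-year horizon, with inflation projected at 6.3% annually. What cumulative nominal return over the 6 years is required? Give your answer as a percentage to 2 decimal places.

Required annual nominal rate: (1+4.38%)(1+6.3%) − 1 = 10.95594%.
Cumulative over 6 years: (1 + 0.1095594)^6 − 1 ≈ 0.86596.

86.60%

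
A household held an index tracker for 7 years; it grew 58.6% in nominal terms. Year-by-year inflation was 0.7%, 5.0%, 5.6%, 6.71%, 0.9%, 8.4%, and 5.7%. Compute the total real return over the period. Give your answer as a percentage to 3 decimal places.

Cumulative inflation factor: 1.007 × 1.050 × 1.056 × 1.0671 × 1.009 × 1.084 × 1.057 ≈ 1.37747.
Nominal growth factor: 1.58600. Real growth factor = 1.58600 / 1.37747 ≈ 1.15138.
Total real return ≈ 15.1383%.

15.138%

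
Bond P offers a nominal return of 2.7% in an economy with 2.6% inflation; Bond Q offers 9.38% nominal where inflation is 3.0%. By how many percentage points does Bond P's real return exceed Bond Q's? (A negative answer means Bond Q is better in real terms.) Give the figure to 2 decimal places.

-6.10

Bond P real return: 1.027/1.026 − 1 = 0.097%.
Bond Q real return: 1.0938/1.030 − 1 = 6.194%.
Difference: 0.097 − 6.194 = -6.097 pp.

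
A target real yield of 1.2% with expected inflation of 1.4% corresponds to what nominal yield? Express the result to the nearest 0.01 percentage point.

By the Fisher equation, 1 + r_nom = (1 + 1.2%)(1 + 1.4%) = 1.012 × 1.014 = 1.026168.
So r_nom = 2.6168%.

2.62%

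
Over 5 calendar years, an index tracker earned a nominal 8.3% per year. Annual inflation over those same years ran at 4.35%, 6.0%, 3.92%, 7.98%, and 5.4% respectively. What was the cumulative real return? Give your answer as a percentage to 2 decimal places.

13.88%

Cumulative inflation factor: 1.0435 × 1.060 × 1.0392 × 1.0798 × 1.054 ≈ 1.30822.
Nominal growth factor: 1.48985. Real growth factor = 1.48985 / 1.30822 ≈ 1.13884.
Total real return ≈ 13.8835%.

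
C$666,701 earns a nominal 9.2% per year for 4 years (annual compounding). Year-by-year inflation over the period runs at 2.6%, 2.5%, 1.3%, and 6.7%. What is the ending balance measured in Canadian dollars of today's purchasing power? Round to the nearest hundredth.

Nominal value at maturity: C$666,701 × (1 + 9.2%)^4 ≈ C$948,029.08.
Price-level factor over 4 years: 1.026 × 1.025 × 1.013 × 1.067 ≈ 1.1366979872.
Dividing the nominal maturity value by the price-level factor gives the value in today's money.

C$834,020.20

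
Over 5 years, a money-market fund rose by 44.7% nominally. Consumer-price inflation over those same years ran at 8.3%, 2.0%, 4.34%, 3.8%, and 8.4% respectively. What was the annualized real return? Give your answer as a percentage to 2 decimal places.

Cumulative inflation factor: 1.083 × 1.020 × 1.0434 × 1.038 × 1.084 ≈ 1.29690.
Nominal growth factor: 1.44700. Real growth factor = 1.44700 / 1.29690 ≈ 1.11574.
Annualized: 1.11574^(1/5) − 1 ≈ 0.02214.

2.21%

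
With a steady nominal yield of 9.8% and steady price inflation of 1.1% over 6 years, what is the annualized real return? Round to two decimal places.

8.61%

With constant rates the annual real return is the same each year: (1+9.8%)/(1+1.1%) − 1 = 0.08605.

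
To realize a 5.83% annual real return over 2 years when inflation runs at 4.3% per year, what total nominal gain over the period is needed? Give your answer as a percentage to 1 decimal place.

21.8%

Required annual nominal rate: (1+5.83%)(1+4.3%) − 1 = 10.38069%.
Cumulative over 2 years: (1 + 0.1038069)^2 − 1 ≈ 0.21839.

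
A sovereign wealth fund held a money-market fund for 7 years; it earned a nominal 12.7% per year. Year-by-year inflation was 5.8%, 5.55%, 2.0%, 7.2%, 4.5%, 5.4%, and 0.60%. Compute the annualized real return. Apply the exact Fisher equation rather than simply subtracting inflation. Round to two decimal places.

Cumulative inflation factor: 1.058 × 1.0555 × 1.020 × 1.072 × 1.045 × 1.054 × 1.0060 ≈ 1.35299.
Nominal growth factor: 2.30923. Real growth factor = 2.30923 / 1.35299 ≈ 1.70676.
Annualized: 1.70676^(1/7) − 1 ≈ 0.07936.

7.94%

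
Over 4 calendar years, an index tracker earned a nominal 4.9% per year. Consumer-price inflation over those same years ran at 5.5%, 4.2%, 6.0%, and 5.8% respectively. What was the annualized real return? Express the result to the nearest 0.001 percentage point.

Cumulative inflation factor: 1.055 × 1.042 × 1.060 × 1.058 ≈ 1.23285.
Nominal growth factor: 1.21088. Real growth factor = 1.21088 / 1.23285 ≈ 0.98218.
Annualized: 0.98218^(1/4) − 1 ≈ -0.00449.

-0.449%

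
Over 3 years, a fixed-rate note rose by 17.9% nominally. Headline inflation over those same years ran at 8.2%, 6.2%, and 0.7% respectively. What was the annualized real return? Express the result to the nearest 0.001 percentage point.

Cumulative inflation factor: 1.082 × 1.062 × 1.007 ≈ 1.15713.
Nominal growth factor: 1.17900. Real growth factor = 1.17900 / 1.15713 ≈ 1.01890.
Annualized: 1.01890^(1/3) − 1 ≈ 0.00626.

0.626%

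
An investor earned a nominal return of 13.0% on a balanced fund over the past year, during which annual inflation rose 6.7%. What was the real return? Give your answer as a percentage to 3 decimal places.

5.904%

Real return via the Fisher equation: (1 + 13.0%)/(1 + 6.7%) − 1 = 1.130/1.067 − 1 ≈ 0.05904.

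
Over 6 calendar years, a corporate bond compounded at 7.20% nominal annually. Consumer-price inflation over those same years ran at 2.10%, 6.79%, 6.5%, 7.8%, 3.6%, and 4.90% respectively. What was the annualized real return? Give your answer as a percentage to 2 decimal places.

1.84%

Cumulative inflation factor: 1.0210 × 1.0679 × 1.065 × 1.078 × 1.036 × 1.0490 ≈ 1.36038.
Nominal growth factor: 1.51764. Real growth factor = 1.51764 / 1.36038 ≈ 1.11560.
Annualized: 1.11560^(1/6) − 1 ≈ 0.01840.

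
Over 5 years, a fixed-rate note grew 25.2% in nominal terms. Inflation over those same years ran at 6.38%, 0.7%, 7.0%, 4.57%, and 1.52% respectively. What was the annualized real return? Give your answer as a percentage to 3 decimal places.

Cumulative inflation factor: 1.0638 × 1.007 × 1.070 × 1.0457 × 1.0152 ≈ 1.21684.
Nominal growth factor: 1.25200. Real growth factor = 1.25200 / 1.21684 ≈ 1.02890.
Annualized: 1.02890^(1/5) − 1 ≈ 0.00571.

0.571%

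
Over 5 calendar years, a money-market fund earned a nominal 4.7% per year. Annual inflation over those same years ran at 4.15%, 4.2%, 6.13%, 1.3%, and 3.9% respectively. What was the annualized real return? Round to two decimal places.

0.75%

Cumulative inflation factor: 1.0415 × 1.042 × 1.0613 × 1.013 × 1.039 ≈ 1.21224.
Nominal growth factor: 1.25815. Real growth factor = 1.25815 / 1.21224 ≈ 1.03787.
Annualized: 1.03787^(1/5) − 1 ≈ 0.00746.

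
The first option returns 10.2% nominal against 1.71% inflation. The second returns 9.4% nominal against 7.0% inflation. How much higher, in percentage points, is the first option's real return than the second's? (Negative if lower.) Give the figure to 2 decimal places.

The first option real return: 1.102/1.0171 − 1 = 8.347%.
The second real return: 1.094/1.070 − 1 = 2.243%.
Difference: 8.347 − 2.243 = 6.104 pp.

6.10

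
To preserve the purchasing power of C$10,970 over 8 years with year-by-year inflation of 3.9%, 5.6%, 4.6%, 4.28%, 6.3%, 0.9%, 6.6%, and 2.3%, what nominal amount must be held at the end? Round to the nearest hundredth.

C$15,355.93

Cumulative price-level factor: 1.039 × 1.056 × 1.046 × 1.0428 × 1.063 × 1.009 × 1.066 × 1.023 ≈ 1.3998111289.
The nominal amount required is C$10,970 scaled up by that factor.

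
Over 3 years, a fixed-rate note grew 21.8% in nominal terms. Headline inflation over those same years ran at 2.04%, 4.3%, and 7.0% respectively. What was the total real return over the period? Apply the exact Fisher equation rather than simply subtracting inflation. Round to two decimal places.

6.96%

Cumulative inflation factor: 1.0204 × 1.043 × 1.070 ≈ 1.13878.
Nominal growth factor: 1.21800. Real growth factor = 1.21800 / 1.13878 ≈ 1.06957.
Total real return ≈ 6.9569%.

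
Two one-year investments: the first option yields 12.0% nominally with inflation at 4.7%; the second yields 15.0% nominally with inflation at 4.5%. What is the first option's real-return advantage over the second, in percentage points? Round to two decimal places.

-3.08

The first option real return: 1.120/1.047 − 1 = 6.972%.
The second real return: 1.150/1.045 − 1 = 10.048%.
Difference: 6.972 − 10.048 = -3.076 pp.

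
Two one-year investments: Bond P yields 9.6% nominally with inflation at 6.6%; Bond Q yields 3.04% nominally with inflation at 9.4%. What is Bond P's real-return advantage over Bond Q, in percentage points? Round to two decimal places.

Bond P real return: 1.096/1.066 − 1 = 2.814%.
Bond Q real return: 1.0304/1.094 − 1 = -5.814%.
Difference: 2.814 − (-5.814) = 8.628 pp.

8.63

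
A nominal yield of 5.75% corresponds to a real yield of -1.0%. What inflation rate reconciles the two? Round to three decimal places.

6.818%

From (1+r_nom) = (1+r_real)(1+π), we get 1+π = (1 + 5.75%)/(1 − 1.0%) = 1.0575/0.990 ≈ 1.06818.
So π ≈ 6.8182%.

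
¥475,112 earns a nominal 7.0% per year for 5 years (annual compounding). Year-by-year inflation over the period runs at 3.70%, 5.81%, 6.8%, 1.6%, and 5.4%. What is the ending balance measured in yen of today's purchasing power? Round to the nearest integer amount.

¥531,011

Nominal value at maturity: ¥475,112 × (1 + 7.0%)^5 ≈ ¥666,369.
Price-level factor over 5 years: 1.0370 × 1.0581 × 1.068 × 1.016 × 1.054 ≈ 1.2549055565.
Dividing the nominal maturity value by the price-level factor gives the value in today's money.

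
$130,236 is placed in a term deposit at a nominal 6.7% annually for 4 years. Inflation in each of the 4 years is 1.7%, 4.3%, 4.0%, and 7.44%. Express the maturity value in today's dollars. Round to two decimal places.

Nominal value at maturity: $130,236 × (1 + 6.7%)^4 ≈ $168,806.33.
Price-level factor over 4 years: 1.017 × 1.043 × 1.040 × 1.0744 ≈ 1.1852353619.
Dividing the nominal maturity value by the price-level factor gives the value in today's money.

$142,424.31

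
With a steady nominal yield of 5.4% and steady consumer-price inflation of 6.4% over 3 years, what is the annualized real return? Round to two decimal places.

With constant rates the annual real return is the same each year: (1+5.4%)/(1+6.4%) − 1 = -0.00940.

-0.94%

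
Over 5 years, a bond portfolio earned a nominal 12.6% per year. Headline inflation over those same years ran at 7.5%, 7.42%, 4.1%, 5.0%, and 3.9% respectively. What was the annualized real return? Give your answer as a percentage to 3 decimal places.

Cumulative inflation factor: 1.075 × 1.0742 × 1.041 × 1.050 × 1.039 ≈ 1.31144.
Nominal growth factor: 1.81006. Real growth factor = 1.81006 / 1.31144 ≈ 1.38020.
Annualized: 1.38020^(1/5) − 1 ≈ 0.06657.

6.657%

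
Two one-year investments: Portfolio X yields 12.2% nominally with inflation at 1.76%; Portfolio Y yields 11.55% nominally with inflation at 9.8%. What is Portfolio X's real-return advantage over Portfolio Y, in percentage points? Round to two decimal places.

Portfolio X real return: 1.122/1.0176 − 1 = 10.259%.
Portfolio Y real return: 1.1155/1.098 − 1 = 1.594%.
Difference: 10.259 − 1.594 = 8.665 pp.

8.67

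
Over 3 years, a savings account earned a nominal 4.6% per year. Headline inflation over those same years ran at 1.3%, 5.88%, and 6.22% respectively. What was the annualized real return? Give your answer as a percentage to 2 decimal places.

Cumulative inflation factor: 1.013 × 1.0588 × 1.0622 ≈ 1.13928.
Nominal growth factor: 1.14445. Real growth factor = 1.14445 / 1.13928 ≈ 1.00454.
Annualized: 1.00454^(1/3) − 1 ≈ 0.00151.

0.15%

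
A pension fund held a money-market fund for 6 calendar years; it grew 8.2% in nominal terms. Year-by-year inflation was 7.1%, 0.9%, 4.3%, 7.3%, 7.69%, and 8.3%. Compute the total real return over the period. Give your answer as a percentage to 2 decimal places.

-23.29%

Cumulative inflation factor: 1.071 × 1.009 × 1.043 × 1.073 × 1.0769 × 1.083 ≈ 1.41049.
Nominal growth factor: 1.08200. Real growth factor = 1.08200 / 1.41049 ≈ 0.76711.
Total real return ≈ -23.2888%.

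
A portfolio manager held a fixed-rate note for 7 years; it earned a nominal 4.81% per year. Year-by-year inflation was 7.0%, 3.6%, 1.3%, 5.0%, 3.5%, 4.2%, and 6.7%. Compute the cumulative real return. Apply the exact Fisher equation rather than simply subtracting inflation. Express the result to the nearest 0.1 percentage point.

Cumulative inflation factor: 1.070 × 1.036 × 1.013 × 1.050 × 1.035 × 1.042 × 1.067 ≈ 1.35680.
Nominal growth factor: 1.38937. Real growth factor = 1.38937 / 1.35680 ≈ 1.02401.
Total real return ≈ 2.4010%.

2.4%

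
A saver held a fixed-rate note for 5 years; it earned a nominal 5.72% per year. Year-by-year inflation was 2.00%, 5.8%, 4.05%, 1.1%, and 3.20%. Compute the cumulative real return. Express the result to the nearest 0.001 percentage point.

Cumulative inflation factor: 1.0200 × 1.058 × 1.0405 × 1.011 × 1.0320 ≈ 1.17154.
Nominal growth factor: 1.32064. Real growth factor = 1.32064 / 1.17154 ≈ 1.12727.
Total real return ≈ 12.7268%.

12.727%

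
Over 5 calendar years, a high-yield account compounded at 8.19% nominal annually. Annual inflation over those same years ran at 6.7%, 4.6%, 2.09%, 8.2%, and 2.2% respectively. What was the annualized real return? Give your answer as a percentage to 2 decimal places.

Cumulative inflation factor: 1.067 × 1.046 × 1.0209 × 1.082 × 1.022 ≈ 1.25996.
Nominal growth factor: 1.48230. Real growth factor = 1.48230 / 1.25996 ≈ 1.17646.
Annualized: 1.17646^(1/5) − 1 ≈ 0.03304.

3.30%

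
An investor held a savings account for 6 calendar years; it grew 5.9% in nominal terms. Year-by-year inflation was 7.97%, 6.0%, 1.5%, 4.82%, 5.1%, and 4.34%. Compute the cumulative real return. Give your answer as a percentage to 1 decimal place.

Cumulative inflation factor: 1.0797 × 1.060 × 1.015 × 1.0482 × 1.051 × 1.0434 ≈ 1.33528.
Nominal growth factor: 1.05900. Real growth factor = 1.05900 / 1.33528 ≈ 0.79309.
Total real return ≈ -20.6909%.

-20.7%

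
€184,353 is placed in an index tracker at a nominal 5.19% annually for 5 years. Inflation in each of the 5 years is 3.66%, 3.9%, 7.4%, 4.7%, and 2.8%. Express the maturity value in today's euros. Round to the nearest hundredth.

€190,700.42

Nominal value at maturity: €184,353 × (1 + 5.19%)^5 ≈ €237,422.83.
Price-level factor over 5 years: 1.0366 × 1.039 × 1.074 × 1.047 × 1.028 ≈ 1.2450042380.
The maturity value deflated by that factor is the answer in today's purchasing power.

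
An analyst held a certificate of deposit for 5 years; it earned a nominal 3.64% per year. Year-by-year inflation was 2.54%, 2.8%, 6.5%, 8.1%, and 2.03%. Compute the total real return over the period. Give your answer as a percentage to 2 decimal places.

Cumulative inflation factor: 1.0254 × 1.028 × 1.065 × 1.081 × 1.0203 ≈ 1.23820.
Nominal growth factor: 1.19574. Real growth factor = 1.19574 / 1.23820 ≈ 0.96571.
Total real return ≈ -3.4288%.

-3.43%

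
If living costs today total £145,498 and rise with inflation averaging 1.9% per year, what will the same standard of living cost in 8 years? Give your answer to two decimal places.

Cumulative price-level factor: (1+1.9%)^8 ≈ 1.1625013665.
Multiplying £145,498 by the price-level factor gives the future nominal sum.

£169,141.62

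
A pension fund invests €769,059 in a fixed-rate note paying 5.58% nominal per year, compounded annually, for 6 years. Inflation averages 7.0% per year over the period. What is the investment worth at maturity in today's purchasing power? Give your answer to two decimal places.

Nominal value at maturity: €769,059 × (1 + 5.58%)^6 ≈ €1,065,245.25.
Price-level factor over 6 years: (1 + 7.0%)^6 ≈ 1.5007303518.
The maturity value deflated by that factor is the answer in today's purchasing power.

€709,817.89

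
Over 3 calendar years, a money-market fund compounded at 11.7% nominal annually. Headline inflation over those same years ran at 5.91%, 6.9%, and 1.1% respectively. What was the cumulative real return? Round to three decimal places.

Cumulative inflation factor: 1.0591 × 1.069 × 1.011 ≈ 1.14463.
Nominal growth factor: 1.39367. Real growth factor = 1.39367 / 1.14463 ≈ 1.21757.
Total real return ≈ 21.7569%.

21.757%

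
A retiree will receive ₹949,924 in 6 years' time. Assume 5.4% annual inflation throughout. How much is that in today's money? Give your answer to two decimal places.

Price-level factor over 6 years: (1 + 5.4%)^6 ≈ 1.3710196056.
Purchasing power today: ₹949,924 divided by that factor.

₹692,859.53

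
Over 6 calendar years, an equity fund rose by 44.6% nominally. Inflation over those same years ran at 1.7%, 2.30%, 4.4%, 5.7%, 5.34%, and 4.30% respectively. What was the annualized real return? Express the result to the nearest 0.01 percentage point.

2.30%

Cumulative inflation factor: 1.017 × 1.0230 × 1.044 × 1.057 × 1.0534 × 1.0430 ≈ 1.26139.
Nominal growth factor: 1.44600. Real growth factor = 1.44600 / 1.26139 ≈ 1.14635.
Annualized: 1.14635^(1/6) − 1 ≈ 0.02303.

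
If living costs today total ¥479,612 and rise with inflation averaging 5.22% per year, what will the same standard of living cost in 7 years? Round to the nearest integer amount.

¥684,823

Cumulative price-level factor: (1+5.22%)^7 ≈ 1.4278680707.
The nominal amount required is ¥479,612 scaled up by that factor.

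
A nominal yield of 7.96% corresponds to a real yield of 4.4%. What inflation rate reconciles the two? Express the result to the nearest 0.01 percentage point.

From (1+r_nom) = (1+r_real)(1+π), we get 1+π = (1 + 7.96%)/(1 + 4.4%) = 1.0796/1.044 ≈ 1.03410.
So π ≈ 3.4100%.

3.41%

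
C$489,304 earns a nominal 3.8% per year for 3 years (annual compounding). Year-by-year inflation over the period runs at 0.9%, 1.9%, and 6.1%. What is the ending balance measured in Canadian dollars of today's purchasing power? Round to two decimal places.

C$501,637.61

Nominal value at maturity: C$489,304 × (1 + 3.8%)^3 ≈ C$547,231.17.
Price-level factor over 3 years: 1.009 × 1.019 × 1.061 = 1.090889431.
Dividing the nominal maturity value by the price-level factor gives the value in today's money.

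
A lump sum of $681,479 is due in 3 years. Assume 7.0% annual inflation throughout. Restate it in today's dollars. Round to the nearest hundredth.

$556,289.86

Price-level factor over 3 years: (1 + 7.0%)^3 = 1.225043.
Purchasing power today: $681,479 divided by that factor.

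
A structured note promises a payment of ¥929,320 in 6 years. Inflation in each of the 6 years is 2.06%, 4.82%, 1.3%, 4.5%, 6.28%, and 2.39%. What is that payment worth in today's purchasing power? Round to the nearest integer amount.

¥754,103

Price-level factor over 6 years: 1.0206 × 1.0482 × 1.013 × 1.045 × 1.0628 × 1.0239 ≈ 1.2323513464.
Purchasing power today: ¥929,320 divided by that factor.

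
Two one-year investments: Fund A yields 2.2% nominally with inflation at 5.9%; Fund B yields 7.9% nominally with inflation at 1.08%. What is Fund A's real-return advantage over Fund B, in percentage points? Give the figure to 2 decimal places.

-10.24

Fund A real return: 1.022/1.059 − 1 = -3.494%.
Fund B real return: 1.079/1.0108 − 1 = 6.747%.
Difference: -3.494 − 6.747 = -10.241 pp.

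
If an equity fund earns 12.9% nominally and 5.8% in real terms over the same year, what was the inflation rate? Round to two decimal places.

6.71%

From (1+r_nom) = (1+r_real)(1+π), we get 1+π = (1 + 12.9%)/(1 + 5.8%) = 1.129/1.058 ≈ 1.06711.
So π ≈ 6.7108%.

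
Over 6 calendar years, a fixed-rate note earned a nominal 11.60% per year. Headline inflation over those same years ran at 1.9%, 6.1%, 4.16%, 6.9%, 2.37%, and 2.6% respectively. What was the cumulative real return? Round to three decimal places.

Cumulative inflation factor: 1.019 × 1.061 × 1.0416 × 1.069 × 1.0237 × 1.026 ≈ 1.26441.
Nominal growth factor: 1.93190. Real growth factor = 1.93190 / 1.26441 ≈ 1.52791.
Total real return ≈ 52.7907%.

52.791%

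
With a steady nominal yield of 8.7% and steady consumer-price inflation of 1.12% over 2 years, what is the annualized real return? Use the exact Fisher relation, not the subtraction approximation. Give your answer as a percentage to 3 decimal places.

With constant rates the annual real return is the same each year: (1+8.7%)/(1+1.12%) − 1 = 0.07496.

7.496%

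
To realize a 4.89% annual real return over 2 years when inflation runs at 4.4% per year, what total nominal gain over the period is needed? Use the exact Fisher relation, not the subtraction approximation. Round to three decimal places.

Required annual nominal rate: (1+4.89%)(1+4.4%) − 1 = 9.50516%.
Cumulative over 2 years: (1 + 0.0950516)^2 − 1 ≈ 0.19914.

19.914%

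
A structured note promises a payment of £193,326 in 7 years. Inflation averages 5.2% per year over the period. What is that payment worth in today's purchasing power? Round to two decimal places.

Price-level factor over 7 years: (1 + 5.2%)^7 ≈ 1.4259693103.
Purchasing power today: £193,326 divided by that factor.

£135,575.15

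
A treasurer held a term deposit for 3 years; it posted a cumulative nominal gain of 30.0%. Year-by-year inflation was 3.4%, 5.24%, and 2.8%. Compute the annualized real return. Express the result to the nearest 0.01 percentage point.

Cumulative inflation factor: 1.034 × 1.0524 × 1.028 ≈ 1.11865.
Nominal growth factor: 1.30000. Real growth factor = 1.30000 / 1.11865 ≈ 1.16211.
Annualized: 1.16211^(1/3) − 1 ≈ 0.05136.

5.14%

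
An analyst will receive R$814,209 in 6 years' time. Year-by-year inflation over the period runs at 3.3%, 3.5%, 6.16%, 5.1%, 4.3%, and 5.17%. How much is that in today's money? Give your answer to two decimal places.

Price-level factor over 6 years: 1.033 × 1.035 × 1.0616 × 1.051 × 1.043 × 1.0517 ≈ 1.3085203452.
Purchasing power today: R$814,209 divided by that factor.

R$622,236.41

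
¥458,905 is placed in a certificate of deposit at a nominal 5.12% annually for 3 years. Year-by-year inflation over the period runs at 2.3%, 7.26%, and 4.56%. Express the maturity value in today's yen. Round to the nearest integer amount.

Nominal value at maturity: ¥458,905 × (1 + 5.12%)^3 ≈ ¥533,063.
Price-level factor over 3 years: 1.023 × 1.0726 × 1.0456 ≈ 1.1473053029.
The maturity value deflated by that factor is the answer in today's purchasing power.

¥464,622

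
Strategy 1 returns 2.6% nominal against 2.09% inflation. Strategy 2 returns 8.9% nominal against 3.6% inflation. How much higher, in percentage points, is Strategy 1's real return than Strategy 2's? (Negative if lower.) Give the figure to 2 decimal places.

-4.62

Strategy 1 real return: 1.026/1.0209 − 1 = 0.500%.
Strategy 2 real return: 1.089/1.036 − 1 = 5.116%.
Difference: 0.500 − 5.116 = -4.616 pp.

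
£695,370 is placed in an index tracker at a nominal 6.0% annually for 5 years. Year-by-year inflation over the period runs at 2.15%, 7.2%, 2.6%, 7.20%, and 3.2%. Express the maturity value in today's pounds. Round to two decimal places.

£748,669.73

Nominal value at maturity: £695,370 × (1 + 6.0%)^5 ≈ £930,561.92.
Price-level factor over 5 years: 1.0215 × 1.072 × 1.026 × 1.0720 × 1.032 ≈ 1.2429538381.
The maturity value deflated by that factor is the answer in today's purchasing power.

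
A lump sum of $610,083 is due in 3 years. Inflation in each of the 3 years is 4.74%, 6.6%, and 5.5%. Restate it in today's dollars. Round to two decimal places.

Price-level factor over 3 years: 1.0474 × 1.066 × 1.055 = 1.177937462.
Purchasing power today: $610,083 divided by that factor.

$517,924.78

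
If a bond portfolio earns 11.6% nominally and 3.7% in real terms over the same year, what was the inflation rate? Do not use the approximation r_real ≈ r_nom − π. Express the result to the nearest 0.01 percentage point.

7.62%

From (1+r_nom) = (1+r_real)(1+π), we get 1+π = (1 + 11.6%)/(1 + 3.7%) = 1.116/1.037 ≈ 1.07618.
So π ≈ 7.6181%.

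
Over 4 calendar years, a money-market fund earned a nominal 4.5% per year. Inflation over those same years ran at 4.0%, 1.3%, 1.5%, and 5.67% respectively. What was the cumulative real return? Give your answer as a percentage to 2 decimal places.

Cumulative inflation factor: 1.040 × 1.013 × 1.015 × 1.0567 ≈ 1.12995.
Nominal growth factor: 1.19252. Real growth factor = 1.19252 / 1.12995 ≈ 1.05537.
Total real return ≈ 5.5370%.

5.54%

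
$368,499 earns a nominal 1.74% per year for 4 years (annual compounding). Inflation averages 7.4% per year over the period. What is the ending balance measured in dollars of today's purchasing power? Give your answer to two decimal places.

$296,746.85

Nominal value at maturity: $368,499 × (1 + 1.74%)^4 ≈ $394,823.73.
Price-level factor over 4 years: (1 + 7.4%)^4 ≈ 1.3305068826.
The maturity value deflated by that factor is the answer in today's purchasing power.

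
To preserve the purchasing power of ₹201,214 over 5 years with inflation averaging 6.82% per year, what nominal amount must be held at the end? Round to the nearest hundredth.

₹279,847.26

Cumulative price-level factor: (1+6.82%)^5 ≈ 1.3907941913.
Multiplying ₹201,214 by the price-level factor gives the future nominal sum.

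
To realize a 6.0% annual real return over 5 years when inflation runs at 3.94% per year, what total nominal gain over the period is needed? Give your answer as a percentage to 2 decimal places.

62.35%

Required annual nominal rate: (1+6.0%)(1+3.94%) − 1 = 10.1764%.
Cumulative over 5 years: (1 + 0.101764)^5 − 1 ≈ 0.62346.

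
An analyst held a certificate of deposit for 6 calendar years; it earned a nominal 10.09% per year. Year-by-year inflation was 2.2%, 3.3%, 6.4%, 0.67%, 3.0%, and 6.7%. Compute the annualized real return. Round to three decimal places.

6.173%

Cumulative inflation factor: 1.022 × 1.033 × 1.064 × 1.0067 × 1.030 × 1.067 ≈ 1.24278.
Nominal growth factor: 1.78028. Real growth factor = 1.78028 / 1.24278 ≈ 1.43249.
Annualized: 1.43249^(1/6) − 1 ≈ 0.06173.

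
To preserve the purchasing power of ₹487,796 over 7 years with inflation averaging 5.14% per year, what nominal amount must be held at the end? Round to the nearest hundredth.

₹692,809.83

Cumulative price-level factor: (1+5.14%)^7 ≈ 1.4202860086.
The nominal amount required is ₹487,796 scaled up by that factor.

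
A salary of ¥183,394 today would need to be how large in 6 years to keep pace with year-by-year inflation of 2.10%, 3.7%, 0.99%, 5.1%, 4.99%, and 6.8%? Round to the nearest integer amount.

Cumulative price-level factor: 1.0210 × 1.037 × 1.0099 × 1.051 × 1.0499 × 1.068 ≈ 1.2600993139.
The nominal amount required is ¥183,394 scaled up by that factor.

¥231,095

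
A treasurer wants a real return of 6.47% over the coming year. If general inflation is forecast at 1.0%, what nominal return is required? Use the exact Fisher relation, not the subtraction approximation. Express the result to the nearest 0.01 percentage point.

By the Fisher equation, 1 + r_nom = (1 + 6.47%)(1 + 1.0%) = 1.0647 × 1.010 = 1.075347.
So r_nom = 7.5347%.

7.53%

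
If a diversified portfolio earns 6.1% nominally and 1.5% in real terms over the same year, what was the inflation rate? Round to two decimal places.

4.53%

From (1+r_nom) = (1+r_real)(1+π), we get 1+π = (1 + 6.1%)/(1 + 1.5%) = 1.061/1.015 ≈ 1.04532.
So π ≈ 4.5320%.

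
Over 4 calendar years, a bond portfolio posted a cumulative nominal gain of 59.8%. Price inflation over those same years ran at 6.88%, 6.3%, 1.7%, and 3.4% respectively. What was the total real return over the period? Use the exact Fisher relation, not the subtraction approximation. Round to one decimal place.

33.8%

Cumulative inflation factor: 1.0688 × 1.063 × 1.017 × 1.034 ≈ 1.19473.
Nominal growth factor: 1.59800. Real growth factor = 1.59800 / 1.19473 ≈ 1.33754.
Total real return ≈ 33.7536%.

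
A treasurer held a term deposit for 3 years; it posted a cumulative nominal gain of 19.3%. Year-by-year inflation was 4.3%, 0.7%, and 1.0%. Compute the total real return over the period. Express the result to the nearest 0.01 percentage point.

12.46%

Cumulative inflation factor: 1.043 × 1.007 × 1.010 ≈ 1.06080.
Nominal growth factor: 1.19300. Real growth factor = 1.19300 / 1.06080 ≈ 1.12462.
Total real return ≈ 12.4619%.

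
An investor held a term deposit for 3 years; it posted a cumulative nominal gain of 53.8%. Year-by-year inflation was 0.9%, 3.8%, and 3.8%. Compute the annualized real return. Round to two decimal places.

12.26%

Cumulative inflation factor: 1.009 × 1.038 × 1.038 ≈ 1.08714.
Nominal growth factor: 1.53800. Real growth factor = 1.53800 / 1.08714 ≈ 1.41472.
Annualized: 1.41472^(1/3) − 1 ≈ 0.12260.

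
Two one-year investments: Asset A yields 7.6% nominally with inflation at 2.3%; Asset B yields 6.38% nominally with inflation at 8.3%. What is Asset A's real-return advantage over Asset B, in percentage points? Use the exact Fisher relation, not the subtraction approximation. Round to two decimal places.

Asset A real return: 1.076/1.023 − 1 = 5.181%.
Asset B real return: 1.0638/1.083 − 1 = -1.773%.
Difference: 5.181 − (-1.773) = 6.954 pp.

6.95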